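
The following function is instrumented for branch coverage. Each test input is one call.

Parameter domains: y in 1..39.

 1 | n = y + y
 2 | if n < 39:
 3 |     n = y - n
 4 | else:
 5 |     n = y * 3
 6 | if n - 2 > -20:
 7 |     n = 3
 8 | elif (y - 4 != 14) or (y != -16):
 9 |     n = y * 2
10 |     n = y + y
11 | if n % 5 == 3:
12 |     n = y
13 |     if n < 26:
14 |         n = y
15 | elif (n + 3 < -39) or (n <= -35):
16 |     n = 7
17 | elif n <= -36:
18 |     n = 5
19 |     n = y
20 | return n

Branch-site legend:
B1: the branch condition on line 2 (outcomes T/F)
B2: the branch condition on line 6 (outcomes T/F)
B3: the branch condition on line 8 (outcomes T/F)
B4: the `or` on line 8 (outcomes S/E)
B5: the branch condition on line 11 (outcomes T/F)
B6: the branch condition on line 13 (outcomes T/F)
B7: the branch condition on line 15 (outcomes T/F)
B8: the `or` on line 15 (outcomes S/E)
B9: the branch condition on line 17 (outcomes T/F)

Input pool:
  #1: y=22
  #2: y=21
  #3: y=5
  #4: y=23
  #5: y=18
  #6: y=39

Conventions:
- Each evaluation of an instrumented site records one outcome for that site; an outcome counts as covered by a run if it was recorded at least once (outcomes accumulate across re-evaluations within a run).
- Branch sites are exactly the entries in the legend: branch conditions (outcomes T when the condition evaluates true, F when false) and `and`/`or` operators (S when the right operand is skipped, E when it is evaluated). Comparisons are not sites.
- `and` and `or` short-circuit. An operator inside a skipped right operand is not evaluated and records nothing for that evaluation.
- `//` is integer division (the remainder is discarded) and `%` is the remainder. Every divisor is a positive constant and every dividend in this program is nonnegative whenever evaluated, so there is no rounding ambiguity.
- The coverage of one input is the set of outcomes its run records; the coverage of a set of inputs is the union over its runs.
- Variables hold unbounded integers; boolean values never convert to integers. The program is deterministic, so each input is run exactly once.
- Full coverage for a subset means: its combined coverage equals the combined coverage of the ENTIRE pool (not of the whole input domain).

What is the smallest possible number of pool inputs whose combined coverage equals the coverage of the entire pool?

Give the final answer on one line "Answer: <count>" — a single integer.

run #1 (y=22) runs B1->F, B2->T, B5->T, B6->T; records B1=F, B2=T, B5=T, B6=T
run #2 (y=21) runs B1->F, B2->T, B5->T, B6->T; records B1=F, B2=T, B5=T, B6=T
run #3 (y=5) runs B1->T, B2->T, B5->T, B6->T; records B1=T, B2=T, B5=T, B6=T
run #4 (y=23) runs B1->F, B2->T, B5->T, B6->T; records B1=F, B2=T, B5=T, B6=T
run #5 (y=18) runs B1->T, B2->F, B4->E, B3->T, B5->F, B8->E, B7->F, B9->F; records B1=T, B2=F, B3=T, B4=E, B5=F, B7=F, B8=E, B9=F
run #6 (y=39) runs B1->F, B2->T, B5->T, B6->F; records B1=F, B2=T, B5=T, B6=F
together the pool reaches 13 outcomes: B1=T, B1=F, B2=T, B2=F, B3=T, B4=E, B5=T, B5=F, B6=T, B6=F, B7=F, B8=E, B9=F
checked all size-1 subsets: none covers 13 outcomes (max 8/13)
checked all size-2 subsets: none covers 13 outcomes (max 12/13)
size 3: inputs {1, 5, 6} cover all 13 outcomes, and no lexicographically smaller subset of this size does

Answer: 3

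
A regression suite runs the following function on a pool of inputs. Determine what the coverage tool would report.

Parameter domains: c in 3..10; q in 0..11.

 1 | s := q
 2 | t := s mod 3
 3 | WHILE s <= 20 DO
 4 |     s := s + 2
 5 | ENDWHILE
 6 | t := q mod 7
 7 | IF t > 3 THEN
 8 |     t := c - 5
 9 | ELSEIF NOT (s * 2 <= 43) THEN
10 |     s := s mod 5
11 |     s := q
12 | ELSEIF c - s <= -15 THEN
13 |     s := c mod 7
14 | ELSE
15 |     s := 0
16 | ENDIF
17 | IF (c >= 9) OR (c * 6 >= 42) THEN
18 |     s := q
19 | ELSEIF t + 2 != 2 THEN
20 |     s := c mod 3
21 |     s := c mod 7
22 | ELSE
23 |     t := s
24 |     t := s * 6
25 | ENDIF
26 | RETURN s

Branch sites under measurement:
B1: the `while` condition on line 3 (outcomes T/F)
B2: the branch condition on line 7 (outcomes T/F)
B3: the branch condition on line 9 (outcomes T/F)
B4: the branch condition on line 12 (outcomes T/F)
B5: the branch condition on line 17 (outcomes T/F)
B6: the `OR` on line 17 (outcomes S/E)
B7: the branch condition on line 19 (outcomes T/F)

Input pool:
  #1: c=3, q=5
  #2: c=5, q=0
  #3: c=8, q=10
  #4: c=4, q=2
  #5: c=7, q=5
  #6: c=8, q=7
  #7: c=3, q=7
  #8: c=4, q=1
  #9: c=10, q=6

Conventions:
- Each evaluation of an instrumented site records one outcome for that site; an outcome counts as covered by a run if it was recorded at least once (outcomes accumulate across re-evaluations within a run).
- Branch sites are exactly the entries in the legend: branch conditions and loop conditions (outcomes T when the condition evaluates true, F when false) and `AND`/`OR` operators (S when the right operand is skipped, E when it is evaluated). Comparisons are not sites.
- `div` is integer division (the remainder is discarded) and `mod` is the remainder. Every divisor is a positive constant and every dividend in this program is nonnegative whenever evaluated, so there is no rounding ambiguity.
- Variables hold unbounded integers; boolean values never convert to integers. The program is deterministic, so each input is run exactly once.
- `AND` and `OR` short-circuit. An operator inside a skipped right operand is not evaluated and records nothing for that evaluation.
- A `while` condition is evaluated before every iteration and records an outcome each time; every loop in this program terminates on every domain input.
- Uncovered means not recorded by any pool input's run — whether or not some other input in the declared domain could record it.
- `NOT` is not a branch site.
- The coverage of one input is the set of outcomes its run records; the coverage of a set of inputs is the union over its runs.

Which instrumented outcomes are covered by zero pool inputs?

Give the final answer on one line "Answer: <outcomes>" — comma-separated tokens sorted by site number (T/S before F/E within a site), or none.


input #1, c=3, q=5: events B1->T, B1->T, B1->T, B1->T, B1->T, B1->T, B1->T, B1->T, B1->F, B2->T, B6->E, B5->F, B7->T; outcomes B1=T, B1=F, B2=T, B5=F, B6=E, B7=T
input #2, c=5, q=0: events B1->T, B1->T, B1->T, B1->T, B1->T, B1->T, B1->T, B1->T, B1->T, B1->T, B1->T, B1->F, B2->F, B3->T, ...; outcomes B1=T, B1=F, B2=F, B3=T, B5=F, B6=E, B7=F
input #3, c=8, q=10: events B1->T, B1->T, B1->T, B1->T, B1->T, B1->T, B1->F, B2->F, B3->T, B6->E, B5->T; outcomes B1=T, B1=F, B2=F, B3=T, B5=T, B6=E
input #4, c=4, q=2: events B1->T, B1->T, B1->T, B1->T, B1->T, B1->T, B1->T, B1->T, B1->T, B1->T, B1->F, B2->F, B3->T, B6->E, ...; outcomes B1=T, B1=F, B2=F, B3=T, B5=F, B6=E, B7=T
input #5, c=7, q=5: events B1->T, B1->T, B1->T, B1->T, B1->T, B1->T, B1->T, B1->T, B1->F, B2->T, B6->E, B5->T; outcomes B1=T, B1=F, B2=T, B5=T, B6=E
input #6, c=8, q=7: events B1->T, B1->T, B1->T, B1->T, B1->T, B1->T, B1->T, B1->F, B2->F, B3->F, B4->F, B6->E, B5->T; outcomes B1=T, B1=F, B2=F, B3=F, B4=F, B5=T, B6=E
input #7, c=3, q=7: events B1->T, B1->T, B1->T, B1->T, B1->T, B1->T, B1->T, B1->F, B2->F, B3->F, B4->T, B6->E, B5->F, B7->F; outcomes B1=T, B1=F, B2=F, B3=F, B4=T, B5=F, B6=E, B7=F
input #8, c=4, q=1: events B1->T, B1->T, B1->T, B1->T, B1->T, B1->T, B1->T, B1->T, B1->T, B1->T, B1->F, B2->F, B3->F, B4->T, ...; outcomes B1=T, B1=F, B2=F, B3=F, B4=T, B5=F, B6=E, B7=T
input #9, c=10, q=6: events B1->T, B1->T, B1->T, B1->T, B1->T, B1->T, B1->T, B1->T, B1->F, B2->T, B6->S, B5->T; outcomes B1=T, B1=F, B2=T, B5=T, B6=S
union over the pool: B1=T, B1=F, B2=T, B2=F, B3=T, B3=F, B4=T, B4=F, B5=T, B5=F, B6=S, B6=E, B7=T, B7=F
uncovered (0 of 14): none
Answer: none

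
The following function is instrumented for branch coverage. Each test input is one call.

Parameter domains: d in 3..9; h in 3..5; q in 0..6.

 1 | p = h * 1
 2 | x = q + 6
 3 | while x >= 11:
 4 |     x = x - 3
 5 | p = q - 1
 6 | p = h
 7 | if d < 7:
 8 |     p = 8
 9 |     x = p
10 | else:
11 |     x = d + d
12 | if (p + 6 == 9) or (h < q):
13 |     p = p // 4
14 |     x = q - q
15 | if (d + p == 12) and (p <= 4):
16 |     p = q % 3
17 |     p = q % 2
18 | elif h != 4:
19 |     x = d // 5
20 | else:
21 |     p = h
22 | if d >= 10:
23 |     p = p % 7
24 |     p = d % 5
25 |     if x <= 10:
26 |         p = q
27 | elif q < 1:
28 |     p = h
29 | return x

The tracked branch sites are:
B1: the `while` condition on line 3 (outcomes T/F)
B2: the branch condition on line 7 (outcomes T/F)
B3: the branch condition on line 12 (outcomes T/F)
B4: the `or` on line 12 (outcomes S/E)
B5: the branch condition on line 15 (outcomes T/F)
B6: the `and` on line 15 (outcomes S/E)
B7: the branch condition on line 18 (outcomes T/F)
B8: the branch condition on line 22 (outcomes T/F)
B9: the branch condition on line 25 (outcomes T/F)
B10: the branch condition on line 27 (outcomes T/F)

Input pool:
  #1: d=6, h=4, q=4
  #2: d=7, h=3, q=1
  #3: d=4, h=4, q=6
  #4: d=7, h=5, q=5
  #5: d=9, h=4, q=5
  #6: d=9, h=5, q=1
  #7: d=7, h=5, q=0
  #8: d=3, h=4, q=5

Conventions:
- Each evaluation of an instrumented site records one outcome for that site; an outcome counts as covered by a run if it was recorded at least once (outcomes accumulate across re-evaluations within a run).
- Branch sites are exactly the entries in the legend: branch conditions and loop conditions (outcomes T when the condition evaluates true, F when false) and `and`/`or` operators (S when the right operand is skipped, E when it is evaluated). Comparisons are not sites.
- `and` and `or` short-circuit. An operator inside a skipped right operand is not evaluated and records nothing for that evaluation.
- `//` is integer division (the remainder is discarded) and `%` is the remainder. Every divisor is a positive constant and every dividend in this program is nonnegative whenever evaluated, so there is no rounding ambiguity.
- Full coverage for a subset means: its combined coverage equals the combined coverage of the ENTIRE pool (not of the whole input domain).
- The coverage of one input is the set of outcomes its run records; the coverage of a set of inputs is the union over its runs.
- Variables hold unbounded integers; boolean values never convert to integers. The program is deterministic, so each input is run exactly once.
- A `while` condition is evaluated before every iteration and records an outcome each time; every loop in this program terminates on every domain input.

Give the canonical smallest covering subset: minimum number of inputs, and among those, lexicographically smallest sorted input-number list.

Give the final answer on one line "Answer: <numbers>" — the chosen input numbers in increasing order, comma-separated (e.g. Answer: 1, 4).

test 1 (d=6, h=4, q=4) hits B1=F, B2=T, B3=F, B4=E, B5=F, B6=S, B7=F, B8=F, B10=F
test 2 (d=7, h=3, q=1) hits B1=F, B2=F, B3=T, B4=S, B5=F, B6=S, B7=T, B8=F, B10=F
test 3 (d=4, h=4, q=6) hits B1=T, B1=F, B2=T, B3=T, B4=E, B5=F, B6=S, B7=F, B8=F, B10=F
test 4 (d=7, h=5, q=5) hits B1=T, B1=F, B2=F, B3=F, B4=E, B5=F, B6=E, B7=T, B8=F, B10=F
test 5 (d=9, h=4, q=5) hits B1=T, B1=F, B2=F, B3=T, B4=E, B5=F, B6=S, B7=F, B8=F, B10=F
test 6 (d=9, h=5, q=1) hits B1=F, B2=F, B3=F, B4=E, B5=F, B6=S, B7=T, B8=F, B10=F
test 7 (d=7, h=5, q=0) hits B1=F, B2=F, B3=F, B4=E, B5=F, B6=E, B7=T, B8=F, B10=T
test 8 (d=3, h=4, q=5) hits B1=T, B1=F, B2=T, B3=T, B4=E, B5=F, B6=S, B7=F, B8=F, B10=F
union over all inputs: B1=T, B1=F, B2=T, B2=F, B3=T, B3=F, B4=S, B4=E, B5=F, B6=S, B6=E, B7=T, B7=F, B8=F, B10=T, B10=F (16 outcomes)
no size-1 subset reaches all 16 outcomes (best union: 10/16)
no size-2 subset reaches all 16 outcomes (best union: 15/16)
the canonical winner is {2, 3, 7}: size 3, full 16-outcome coverage, earliest index list among size-3 covers

Answer: 2, 3, 7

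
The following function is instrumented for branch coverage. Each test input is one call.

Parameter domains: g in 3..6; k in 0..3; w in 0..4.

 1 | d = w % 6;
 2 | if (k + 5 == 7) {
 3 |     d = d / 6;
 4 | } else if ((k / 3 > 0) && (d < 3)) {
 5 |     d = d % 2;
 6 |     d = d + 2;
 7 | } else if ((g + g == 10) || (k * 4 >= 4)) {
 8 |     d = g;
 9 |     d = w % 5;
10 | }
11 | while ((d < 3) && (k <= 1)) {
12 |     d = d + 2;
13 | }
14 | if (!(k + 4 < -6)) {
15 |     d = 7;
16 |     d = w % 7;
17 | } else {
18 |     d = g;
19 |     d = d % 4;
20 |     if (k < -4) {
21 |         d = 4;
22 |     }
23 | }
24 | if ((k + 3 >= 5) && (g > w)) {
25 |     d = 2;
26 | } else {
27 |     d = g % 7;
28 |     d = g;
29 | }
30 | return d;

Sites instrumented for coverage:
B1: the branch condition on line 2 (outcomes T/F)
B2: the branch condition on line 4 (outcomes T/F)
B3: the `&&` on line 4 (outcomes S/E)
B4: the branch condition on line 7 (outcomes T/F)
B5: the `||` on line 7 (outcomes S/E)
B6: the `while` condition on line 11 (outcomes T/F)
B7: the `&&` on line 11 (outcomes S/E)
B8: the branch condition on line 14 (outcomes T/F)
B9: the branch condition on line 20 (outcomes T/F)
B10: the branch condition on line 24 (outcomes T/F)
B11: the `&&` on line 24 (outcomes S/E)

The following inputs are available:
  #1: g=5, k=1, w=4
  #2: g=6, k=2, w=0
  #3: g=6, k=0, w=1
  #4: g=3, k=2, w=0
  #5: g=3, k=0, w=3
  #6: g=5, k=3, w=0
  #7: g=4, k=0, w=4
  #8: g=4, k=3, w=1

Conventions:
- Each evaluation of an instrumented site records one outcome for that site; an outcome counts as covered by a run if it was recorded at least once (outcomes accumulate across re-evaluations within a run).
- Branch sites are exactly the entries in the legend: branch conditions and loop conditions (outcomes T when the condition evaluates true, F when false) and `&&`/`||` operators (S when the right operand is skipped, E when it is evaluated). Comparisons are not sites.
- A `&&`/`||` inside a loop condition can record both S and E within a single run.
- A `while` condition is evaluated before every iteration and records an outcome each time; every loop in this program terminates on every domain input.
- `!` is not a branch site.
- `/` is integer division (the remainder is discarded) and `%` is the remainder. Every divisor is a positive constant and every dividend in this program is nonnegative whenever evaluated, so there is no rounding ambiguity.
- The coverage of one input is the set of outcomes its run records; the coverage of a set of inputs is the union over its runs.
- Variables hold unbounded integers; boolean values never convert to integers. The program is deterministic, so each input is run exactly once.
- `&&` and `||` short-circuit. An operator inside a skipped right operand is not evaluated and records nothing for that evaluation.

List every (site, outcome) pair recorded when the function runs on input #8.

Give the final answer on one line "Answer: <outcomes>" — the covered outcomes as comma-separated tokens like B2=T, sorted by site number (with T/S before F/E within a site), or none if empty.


Simulating input #8 (g=4, k=3, w=1) step by step:
  B1->F, B3->E, B2->T, B7->S, B6->F, B8->T, B11->E, B10->T
distinct outcomes covered: B1=F, B2=T, B3=E, B6=F, B7=S, B8=T, B10=T, B11=E
Answer: B1=F, B2=T, B3=E, B6=F, B7=S, B8=T, B10=T, B11=E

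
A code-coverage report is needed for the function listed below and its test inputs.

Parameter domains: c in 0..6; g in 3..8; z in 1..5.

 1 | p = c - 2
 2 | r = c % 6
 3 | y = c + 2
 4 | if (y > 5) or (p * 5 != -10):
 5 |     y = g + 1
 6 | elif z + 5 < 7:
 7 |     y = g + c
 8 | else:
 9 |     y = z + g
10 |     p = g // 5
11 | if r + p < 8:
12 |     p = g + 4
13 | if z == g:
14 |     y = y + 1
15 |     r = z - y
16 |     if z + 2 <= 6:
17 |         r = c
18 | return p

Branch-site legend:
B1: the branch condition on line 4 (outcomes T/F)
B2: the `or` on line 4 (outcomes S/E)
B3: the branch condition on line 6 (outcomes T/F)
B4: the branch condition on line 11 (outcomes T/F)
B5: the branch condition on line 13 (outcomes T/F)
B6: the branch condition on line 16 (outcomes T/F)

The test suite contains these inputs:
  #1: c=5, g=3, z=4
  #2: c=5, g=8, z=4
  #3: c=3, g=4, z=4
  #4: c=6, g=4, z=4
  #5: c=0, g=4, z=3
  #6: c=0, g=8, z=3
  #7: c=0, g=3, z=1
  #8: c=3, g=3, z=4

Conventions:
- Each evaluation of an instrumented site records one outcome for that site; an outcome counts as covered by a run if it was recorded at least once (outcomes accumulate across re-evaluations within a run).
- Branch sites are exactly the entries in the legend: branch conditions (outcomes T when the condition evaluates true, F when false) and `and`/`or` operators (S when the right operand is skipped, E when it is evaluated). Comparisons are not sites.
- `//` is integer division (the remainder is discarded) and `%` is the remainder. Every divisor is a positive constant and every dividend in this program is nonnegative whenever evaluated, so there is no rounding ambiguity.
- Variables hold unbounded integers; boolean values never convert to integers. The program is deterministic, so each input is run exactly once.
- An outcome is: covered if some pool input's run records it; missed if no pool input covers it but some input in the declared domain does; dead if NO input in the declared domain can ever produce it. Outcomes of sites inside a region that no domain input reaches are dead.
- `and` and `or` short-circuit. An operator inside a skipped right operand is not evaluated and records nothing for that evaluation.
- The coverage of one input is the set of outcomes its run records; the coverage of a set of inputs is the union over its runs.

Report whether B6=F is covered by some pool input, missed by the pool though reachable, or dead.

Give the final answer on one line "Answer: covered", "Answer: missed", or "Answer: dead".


no pool input records B6=F
but domain input (c=0, g=5, z=5) does record it -> reachable, so missed
Answer: missed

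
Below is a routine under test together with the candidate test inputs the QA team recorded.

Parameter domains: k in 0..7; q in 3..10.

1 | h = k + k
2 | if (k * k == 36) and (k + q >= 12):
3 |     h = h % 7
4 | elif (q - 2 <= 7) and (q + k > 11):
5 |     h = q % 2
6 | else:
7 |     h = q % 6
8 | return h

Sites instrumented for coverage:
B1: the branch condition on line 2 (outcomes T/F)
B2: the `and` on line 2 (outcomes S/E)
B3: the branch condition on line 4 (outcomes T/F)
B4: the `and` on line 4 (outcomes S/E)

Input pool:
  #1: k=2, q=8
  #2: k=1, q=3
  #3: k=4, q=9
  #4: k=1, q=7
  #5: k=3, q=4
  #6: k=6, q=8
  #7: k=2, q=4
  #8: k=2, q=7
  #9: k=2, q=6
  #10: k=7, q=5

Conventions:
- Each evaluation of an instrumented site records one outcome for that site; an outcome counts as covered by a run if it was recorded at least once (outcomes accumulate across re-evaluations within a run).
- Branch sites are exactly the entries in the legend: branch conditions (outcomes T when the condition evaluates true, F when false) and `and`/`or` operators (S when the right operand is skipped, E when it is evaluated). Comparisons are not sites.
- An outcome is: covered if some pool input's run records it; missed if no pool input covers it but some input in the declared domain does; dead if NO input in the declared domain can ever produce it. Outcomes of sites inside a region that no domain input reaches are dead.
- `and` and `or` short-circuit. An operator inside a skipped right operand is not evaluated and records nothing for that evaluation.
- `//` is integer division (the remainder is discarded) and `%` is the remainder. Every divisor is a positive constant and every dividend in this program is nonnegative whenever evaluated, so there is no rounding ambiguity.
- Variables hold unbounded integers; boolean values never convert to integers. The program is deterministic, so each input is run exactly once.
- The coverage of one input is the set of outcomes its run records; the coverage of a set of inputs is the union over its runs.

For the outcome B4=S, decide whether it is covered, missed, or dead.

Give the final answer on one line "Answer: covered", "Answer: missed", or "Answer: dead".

no pool input records B4=S
but domain input (k=0, q=10) does record it -> reachable, so missed

Answer: missed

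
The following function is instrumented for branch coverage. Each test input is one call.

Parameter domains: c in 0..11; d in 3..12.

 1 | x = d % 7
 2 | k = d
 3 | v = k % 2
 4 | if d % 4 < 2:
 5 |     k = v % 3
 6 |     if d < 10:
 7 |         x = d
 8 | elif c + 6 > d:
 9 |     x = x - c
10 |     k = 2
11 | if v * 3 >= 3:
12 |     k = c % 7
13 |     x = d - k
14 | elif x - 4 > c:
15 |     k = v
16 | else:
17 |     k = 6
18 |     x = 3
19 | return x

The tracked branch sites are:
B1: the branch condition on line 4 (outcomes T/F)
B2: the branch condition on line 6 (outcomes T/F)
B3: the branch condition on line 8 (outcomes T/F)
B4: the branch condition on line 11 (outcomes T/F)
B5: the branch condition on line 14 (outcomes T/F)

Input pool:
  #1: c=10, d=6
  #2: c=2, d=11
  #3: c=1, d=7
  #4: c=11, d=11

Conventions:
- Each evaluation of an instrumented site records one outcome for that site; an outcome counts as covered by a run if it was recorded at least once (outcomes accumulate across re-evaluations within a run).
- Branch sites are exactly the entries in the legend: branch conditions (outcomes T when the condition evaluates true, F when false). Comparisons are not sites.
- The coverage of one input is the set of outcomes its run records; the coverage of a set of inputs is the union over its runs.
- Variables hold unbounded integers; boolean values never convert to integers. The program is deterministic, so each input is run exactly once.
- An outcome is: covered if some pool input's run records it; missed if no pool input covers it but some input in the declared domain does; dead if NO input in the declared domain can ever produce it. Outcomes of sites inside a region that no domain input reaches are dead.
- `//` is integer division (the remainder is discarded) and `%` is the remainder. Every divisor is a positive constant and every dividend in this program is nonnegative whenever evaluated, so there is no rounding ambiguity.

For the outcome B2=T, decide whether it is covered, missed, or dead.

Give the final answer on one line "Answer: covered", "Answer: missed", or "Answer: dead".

no pool input records B2=T
but domain input (c=0, d=4) does record it -> reachable, so missed

Answer: missed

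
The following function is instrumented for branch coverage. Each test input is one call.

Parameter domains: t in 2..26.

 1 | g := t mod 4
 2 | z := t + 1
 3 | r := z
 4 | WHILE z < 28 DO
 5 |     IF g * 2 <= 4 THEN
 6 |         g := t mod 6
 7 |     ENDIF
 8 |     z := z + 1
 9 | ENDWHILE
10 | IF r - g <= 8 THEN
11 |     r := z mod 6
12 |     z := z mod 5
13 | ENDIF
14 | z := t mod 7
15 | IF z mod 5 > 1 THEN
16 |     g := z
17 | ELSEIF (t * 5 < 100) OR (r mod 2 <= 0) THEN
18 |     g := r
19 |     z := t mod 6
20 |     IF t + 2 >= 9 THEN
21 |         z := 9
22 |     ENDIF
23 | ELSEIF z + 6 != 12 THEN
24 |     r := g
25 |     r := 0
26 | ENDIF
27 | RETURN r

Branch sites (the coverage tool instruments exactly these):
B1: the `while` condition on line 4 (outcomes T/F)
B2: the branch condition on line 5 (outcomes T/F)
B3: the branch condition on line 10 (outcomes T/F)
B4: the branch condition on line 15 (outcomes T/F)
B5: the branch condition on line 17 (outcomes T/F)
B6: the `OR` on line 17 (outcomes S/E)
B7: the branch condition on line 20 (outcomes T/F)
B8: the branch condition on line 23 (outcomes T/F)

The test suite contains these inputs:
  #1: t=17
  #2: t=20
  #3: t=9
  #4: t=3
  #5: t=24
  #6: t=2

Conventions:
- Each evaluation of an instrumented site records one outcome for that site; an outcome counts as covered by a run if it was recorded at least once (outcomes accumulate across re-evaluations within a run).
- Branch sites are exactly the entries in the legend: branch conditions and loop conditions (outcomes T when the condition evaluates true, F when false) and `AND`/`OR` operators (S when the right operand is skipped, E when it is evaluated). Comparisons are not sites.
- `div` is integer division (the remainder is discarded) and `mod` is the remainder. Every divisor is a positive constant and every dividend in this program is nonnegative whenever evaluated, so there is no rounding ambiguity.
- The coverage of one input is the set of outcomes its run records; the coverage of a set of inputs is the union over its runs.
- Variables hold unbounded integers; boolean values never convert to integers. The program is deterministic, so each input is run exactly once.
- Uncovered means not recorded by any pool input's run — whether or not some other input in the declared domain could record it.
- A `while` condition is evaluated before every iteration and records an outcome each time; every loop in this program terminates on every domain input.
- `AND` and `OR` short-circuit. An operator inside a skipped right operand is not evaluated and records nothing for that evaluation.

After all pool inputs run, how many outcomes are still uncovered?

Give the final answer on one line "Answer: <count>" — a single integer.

#1 (t=17) -> B1->T, B2->T, B1->T, B2->F, B1->T, B2->F, B1->T, B2->F, B1->T, B2->F, B1->T, B2->F, B1->T, B2->F, ...; covered: B1=T, B1=F, B2=T, B2=F, B3=F, B4=T
#2 (t=20) -> B1->T, B2->T, B1->T, B2->T, B1->T, B2->T, B1->T, B2->T, B1->T, B2->T, B1->T, B2->T, B1->T, B2->T, ...; covered: B1=T, B1=F, B2=T, B3=F, B4=F, B5=F, B6=E, B8=F
#3 (t=9) -> B1->T, B2->T, B1->T, B2->F, B1->T, B2->F, B1->T, B2->F, B1->T, B2->F, B1->T, B2->F, B1->T, B2->F, ...; covered: B1=T, B1=F, B2=T, B2=F, B3=T, B4=T
#4 (t=3) -> B1->T, B2->F, B1->T, B2->F, B1->T, B2->F, B1->T, B2->F, B1->T, B2->F, B1->T, B2->F, B1->T, B2->F, ...; covered: B1=T, B1=F, B2=F, B3=T, B4=T
#5 (t=24) -> B1->T, B2->T, B1->T, B2->T, B1->T, B2->T, B1->F, B3->F, B4->T; covered: B1=T, B1=F, B2=T, B3=F, B4=T
#6 (t=2) -> B1->T, B2->T, B1->T, B2->T, B1->T, B2->T, B1->T, B2->T, B1->T, B2->T, B1->T, B2->T, B1->T, B2->T, ...; covered: B1=T, B1=F, B2=T, B3=T, B4=T
union over the pool: B1=T, B1=F, B2=T, B2=F, B3=T, B3=F, B4=T, B4=F, B5=F, B6=E, B8=F
uncovered (5 of 16): B5=T, B6=S, B7=T, B7=F, B8=T

Answer: 5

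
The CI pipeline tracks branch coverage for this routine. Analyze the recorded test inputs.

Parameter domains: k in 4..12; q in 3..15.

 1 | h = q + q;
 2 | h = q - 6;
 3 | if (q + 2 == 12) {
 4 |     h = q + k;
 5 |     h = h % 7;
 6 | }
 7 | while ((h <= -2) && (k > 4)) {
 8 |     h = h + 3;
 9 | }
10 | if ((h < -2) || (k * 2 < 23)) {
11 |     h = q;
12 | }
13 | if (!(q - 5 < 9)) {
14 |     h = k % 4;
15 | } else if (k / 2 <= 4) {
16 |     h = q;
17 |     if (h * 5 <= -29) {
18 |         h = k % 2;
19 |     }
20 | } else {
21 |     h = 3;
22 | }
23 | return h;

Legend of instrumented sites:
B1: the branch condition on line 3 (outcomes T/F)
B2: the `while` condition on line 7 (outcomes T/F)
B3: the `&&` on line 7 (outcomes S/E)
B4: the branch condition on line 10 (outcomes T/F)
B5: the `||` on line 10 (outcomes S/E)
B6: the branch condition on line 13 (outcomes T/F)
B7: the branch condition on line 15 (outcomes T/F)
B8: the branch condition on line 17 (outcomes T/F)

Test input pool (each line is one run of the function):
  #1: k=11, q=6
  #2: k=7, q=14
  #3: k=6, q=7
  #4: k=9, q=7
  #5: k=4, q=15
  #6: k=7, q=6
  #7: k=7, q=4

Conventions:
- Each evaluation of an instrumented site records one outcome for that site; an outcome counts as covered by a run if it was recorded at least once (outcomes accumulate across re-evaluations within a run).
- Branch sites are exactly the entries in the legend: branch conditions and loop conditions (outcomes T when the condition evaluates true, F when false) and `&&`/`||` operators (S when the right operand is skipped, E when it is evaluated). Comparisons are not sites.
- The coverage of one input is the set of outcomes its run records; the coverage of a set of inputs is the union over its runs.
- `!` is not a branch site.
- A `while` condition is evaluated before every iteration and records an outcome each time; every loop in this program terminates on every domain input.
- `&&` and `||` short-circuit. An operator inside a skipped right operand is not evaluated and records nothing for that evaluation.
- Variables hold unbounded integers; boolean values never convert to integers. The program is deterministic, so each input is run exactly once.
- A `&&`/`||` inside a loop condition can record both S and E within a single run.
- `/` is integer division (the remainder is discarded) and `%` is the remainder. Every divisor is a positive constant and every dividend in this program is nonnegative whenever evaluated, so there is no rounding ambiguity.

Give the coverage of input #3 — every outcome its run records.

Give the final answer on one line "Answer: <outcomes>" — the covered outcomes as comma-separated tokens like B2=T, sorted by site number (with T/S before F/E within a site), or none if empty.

Event log for input #3 (k=6, q=7):
  B1->F, B3->S, B2->F, B5->E, B4->T, B6->F, B7->T, B8->F
collecting distinct outcomes: B1=F, B2=F, B3=S, B4=T, B5=E, B6=F, B7=T, B8=F

Answer: B1=F, B2=F, B3=S, B4=T, B5=E, B6=F, B7=T, B8=F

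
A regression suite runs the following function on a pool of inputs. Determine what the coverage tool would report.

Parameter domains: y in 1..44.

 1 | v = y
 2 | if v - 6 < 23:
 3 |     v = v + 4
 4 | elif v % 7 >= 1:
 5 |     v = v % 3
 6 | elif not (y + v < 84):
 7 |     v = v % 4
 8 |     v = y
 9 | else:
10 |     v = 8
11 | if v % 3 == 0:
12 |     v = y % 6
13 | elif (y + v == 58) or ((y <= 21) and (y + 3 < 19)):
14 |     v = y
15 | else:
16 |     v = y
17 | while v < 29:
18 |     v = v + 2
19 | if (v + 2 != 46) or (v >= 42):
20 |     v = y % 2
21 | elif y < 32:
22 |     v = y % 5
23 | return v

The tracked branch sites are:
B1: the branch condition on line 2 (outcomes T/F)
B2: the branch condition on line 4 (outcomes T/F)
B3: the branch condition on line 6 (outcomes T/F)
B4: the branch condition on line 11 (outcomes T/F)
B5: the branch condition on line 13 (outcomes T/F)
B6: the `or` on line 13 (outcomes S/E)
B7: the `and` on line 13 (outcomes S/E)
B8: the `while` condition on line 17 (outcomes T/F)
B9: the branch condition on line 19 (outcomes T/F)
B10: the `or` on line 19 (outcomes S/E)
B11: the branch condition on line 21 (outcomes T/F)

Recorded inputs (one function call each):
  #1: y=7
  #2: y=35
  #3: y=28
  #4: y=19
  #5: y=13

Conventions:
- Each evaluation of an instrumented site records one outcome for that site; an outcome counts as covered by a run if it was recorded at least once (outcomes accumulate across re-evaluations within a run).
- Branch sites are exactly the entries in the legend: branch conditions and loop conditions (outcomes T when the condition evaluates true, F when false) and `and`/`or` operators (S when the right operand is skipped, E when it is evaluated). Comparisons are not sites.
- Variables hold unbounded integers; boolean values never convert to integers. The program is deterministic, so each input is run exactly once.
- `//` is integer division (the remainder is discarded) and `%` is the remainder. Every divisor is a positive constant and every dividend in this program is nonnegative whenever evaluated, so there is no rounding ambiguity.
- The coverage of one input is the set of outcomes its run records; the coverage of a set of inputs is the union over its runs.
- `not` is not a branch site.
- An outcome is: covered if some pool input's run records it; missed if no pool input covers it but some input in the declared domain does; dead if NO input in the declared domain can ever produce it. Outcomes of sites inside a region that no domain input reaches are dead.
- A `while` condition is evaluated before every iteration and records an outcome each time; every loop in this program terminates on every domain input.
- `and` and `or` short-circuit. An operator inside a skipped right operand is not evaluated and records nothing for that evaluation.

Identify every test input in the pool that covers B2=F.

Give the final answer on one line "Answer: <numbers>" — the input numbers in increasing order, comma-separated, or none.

input #1 (y=7): does not produce B2=F
input #2 (y=35): produces B2=F
input #3 (y=28): does not produce B2=F
input #4 (y=19): does not produce B2=F
input #5 (y=13): does not produce B2=F

Answer: 2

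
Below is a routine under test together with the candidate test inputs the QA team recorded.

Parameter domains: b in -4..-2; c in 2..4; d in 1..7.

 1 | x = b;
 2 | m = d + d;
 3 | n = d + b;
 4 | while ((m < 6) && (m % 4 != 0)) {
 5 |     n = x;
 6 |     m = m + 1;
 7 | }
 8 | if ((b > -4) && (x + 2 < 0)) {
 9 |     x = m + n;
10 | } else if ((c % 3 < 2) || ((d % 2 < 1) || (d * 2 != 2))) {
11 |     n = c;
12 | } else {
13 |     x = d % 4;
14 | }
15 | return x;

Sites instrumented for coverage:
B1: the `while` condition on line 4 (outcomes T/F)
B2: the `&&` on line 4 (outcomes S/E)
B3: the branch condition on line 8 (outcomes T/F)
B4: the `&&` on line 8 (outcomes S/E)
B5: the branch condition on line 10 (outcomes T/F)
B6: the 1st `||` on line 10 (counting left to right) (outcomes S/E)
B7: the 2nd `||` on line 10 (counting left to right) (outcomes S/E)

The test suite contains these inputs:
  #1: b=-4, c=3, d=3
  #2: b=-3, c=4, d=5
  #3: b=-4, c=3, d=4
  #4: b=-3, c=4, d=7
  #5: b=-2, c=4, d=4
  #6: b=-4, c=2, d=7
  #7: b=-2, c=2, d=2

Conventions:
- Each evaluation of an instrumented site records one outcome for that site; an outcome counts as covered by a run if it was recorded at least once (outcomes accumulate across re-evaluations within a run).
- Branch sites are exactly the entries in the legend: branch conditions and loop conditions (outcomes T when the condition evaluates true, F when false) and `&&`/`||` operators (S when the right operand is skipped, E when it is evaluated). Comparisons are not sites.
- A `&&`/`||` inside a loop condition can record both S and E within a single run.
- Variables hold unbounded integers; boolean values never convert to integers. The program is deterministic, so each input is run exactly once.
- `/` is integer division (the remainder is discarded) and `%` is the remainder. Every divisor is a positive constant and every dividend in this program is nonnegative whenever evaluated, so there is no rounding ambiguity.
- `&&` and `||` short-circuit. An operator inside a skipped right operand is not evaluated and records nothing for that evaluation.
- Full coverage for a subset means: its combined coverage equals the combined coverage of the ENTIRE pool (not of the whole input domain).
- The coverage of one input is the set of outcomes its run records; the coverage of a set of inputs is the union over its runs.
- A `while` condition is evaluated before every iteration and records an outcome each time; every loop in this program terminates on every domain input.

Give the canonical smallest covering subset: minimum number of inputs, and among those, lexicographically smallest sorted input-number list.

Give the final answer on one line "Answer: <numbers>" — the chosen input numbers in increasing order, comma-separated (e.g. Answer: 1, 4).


run #1 (b=-4, c=3, d=3) runs B2->S, B1->F, B4->S, B3->F, B6->S, B5->T; records B1=F, B2=S, B3=F, B4=S, B5=T, B6=S
run #2 (b=-3, c=4, d=5) runs B2->S, B1->F, B4->E, B3->T; records B1=F, B2=S, B3=T, B4=E
run #3 (b=-4, c=3, d=4) runs B2->S, B1->F, B4->S, B3->F, B6->S, B5->T; records B1=F, B2=S, B3=F, B4=S, B5=T, B6=S
run #4 (b=-3, c=4, d=7) runs B2->S, B1->F, B4->E, B3->T; records B1=F, B2=S, B3=T, B4=E
run #5 (b=-2, c=4, d=4) runs B2->S, B1->F, B4->E, B3->F, B6->S, B5->T; records B1=F, B2=S, B3=F, B4=E, B5=T, B6=S
run #6 (b=-4, c=2, d=7) runs B2->S, B1->F, B4->S, B3->F, B6->E, B7->E, B5->T; records B1=F, B2=S, B3=F, B4=S, B5=T, B6=E, B7=E
run #7 (b=-2, c=2, d=2) runs B2->E, B1->F, B4->E, B3->F, B6->E, B7->S, B5->T; records B1=F, B2=E, B3=F, B4=E, B5=T, B6=E, B7=S
the full pool covers 12 outcomes: B1=F, B2=S, B2=E, B3=T, B3=F, B4=S, B4=E, B5=T, B6=S, B6=E, B7=S, B7=E
size 1 is not enough: best union over all size-1 subsets is 7/12
size 2 is not enough: best union over all size-2 subsets is 10/12
size 3 is not enough: best union over all size-3 subsets is 11/12
size 4: inputs {1, 2, 6, 7} cover all 12 outcomes, and no lexicographically smaller subset of this size does
Answer: 1, 2, 6, 7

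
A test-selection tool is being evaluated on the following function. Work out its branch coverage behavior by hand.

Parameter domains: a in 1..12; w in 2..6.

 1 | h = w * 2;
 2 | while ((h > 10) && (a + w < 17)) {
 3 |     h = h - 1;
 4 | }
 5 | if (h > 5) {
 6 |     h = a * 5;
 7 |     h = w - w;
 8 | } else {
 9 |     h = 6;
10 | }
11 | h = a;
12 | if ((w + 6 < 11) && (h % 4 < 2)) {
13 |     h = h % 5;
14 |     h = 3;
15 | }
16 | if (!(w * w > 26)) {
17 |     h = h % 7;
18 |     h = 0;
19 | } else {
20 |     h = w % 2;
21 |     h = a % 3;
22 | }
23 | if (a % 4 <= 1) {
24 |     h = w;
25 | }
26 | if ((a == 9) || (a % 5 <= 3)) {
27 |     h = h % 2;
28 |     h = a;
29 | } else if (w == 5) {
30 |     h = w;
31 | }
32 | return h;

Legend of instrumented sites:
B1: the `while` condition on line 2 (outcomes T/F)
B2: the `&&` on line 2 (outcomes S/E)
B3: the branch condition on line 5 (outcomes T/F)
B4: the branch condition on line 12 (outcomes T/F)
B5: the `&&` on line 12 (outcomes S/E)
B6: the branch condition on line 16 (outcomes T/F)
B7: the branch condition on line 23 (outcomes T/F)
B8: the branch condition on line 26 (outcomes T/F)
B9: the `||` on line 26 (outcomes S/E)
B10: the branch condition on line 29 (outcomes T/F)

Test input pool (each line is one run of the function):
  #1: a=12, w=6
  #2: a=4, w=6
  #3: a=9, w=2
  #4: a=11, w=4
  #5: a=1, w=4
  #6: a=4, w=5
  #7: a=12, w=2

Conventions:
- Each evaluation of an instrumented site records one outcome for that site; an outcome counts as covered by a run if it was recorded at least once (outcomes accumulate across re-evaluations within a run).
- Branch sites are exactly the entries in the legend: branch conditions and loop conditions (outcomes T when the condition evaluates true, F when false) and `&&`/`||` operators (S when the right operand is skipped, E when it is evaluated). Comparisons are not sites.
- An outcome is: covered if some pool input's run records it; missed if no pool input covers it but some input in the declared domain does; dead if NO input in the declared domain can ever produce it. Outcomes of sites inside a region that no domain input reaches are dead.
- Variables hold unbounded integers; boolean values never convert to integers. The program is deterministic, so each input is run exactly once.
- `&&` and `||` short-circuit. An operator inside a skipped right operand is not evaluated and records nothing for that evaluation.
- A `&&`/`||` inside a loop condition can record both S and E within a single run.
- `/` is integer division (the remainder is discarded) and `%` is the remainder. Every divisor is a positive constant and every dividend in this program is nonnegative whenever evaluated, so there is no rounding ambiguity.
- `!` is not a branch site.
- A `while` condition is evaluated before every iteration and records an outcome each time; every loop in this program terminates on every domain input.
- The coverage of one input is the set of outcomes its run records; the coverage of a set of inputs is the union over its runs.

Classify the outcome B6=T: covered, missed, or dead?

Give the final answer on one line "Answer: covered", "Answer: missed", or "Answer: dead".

B6=T is recorded by pool input(s) 3, 4, 5, 6, 7 -> covered

Answer: covered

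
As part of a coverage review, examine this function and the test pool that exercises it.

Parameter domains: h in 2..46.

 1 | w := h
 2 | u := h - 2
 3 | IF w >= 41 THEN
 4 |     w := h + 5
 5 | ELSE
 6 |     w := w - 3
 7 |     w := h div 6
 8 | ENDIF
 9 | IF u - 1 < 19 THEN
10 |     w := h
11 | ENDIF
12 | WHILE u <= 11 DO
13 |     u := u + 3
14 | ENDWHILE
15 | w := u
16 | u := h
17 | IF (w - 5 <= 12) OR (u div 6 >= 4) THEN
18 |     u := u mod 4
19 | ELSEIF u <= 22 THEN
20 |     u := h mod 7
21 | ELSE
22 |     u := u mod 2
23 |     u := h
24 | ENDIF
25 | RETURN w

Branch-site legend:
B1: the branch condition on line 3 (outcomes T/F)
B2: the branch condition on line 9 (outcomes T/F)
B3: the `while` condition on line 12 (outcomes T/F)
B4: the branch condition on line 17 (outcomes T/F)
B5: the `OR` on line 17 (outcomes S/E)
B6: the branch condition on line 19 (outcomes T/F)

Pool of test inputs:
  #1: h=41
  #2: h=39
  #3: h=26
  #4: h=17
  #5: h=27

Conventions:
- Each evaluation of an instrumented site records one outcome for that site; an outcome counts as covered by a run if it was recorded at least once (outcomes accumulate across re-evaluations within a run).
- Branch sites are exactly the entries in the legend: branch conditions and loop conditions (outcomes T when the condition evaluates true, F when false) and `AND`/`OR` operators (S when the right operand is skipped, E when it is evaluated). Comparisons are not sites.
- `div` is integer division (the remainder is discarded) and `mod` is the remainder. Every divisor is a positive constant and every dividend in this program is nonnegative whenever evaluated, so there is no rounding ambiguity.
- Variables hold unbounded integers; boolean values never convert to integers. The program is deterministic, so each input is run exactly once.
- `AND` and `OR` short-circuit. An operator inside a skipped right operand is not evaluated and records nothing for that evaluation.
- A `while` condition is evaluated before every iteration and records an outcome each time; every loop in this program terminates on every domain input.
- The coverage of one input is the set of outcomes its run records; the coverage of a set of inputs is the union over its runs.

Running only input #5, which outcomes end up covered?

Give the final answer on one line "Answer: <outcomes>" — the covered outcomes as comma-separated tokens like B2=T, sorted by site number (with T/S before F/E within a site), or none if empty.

Simulating input #5 (h=27) step by step:
  B1->F, B2->F, B3->F, B5->E, B4->T
distinct outcomes covered: B1=F, B2=F, B3=F, B4=T, B5=E

Answer: B1=F, B2=F, B3=F, B4=T, B5=E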